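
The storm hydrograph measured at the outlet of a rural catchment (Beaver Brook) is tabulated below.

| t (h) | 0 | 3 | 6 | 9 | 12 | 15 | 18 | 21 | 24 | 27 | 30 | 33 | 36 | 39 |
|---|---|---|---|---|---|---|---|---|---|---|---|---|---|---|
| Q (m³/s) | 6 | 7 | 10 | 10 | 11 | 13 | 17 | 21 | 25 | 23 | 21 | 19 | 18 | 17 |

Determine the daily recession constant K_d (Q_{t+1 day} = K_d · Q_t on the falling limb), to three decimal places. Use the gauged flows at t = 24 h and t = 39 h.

Between t = 24 h and t = 39 h the flow falls from 25 to 17 m³/s over 5×3 h = 15 h.
Per-interval ratio K = (17/25)^(1/5) = 0.9258; K_d = K^(24/3) = 0.540.

K_d ≈ 0.540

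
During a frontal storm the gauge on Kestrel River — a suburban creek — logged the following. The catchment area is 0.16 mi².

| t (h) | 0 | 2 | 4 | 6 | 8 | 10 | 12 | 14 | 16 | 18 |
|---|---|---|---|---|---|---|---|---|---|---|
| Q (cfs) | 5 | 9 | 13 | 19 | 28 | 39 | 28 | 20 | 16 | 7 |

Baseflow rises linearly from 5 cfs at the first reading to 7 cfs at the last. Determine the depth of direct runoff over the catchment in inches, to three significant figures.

d ≈ 2.40 in

Direct runoff: 0.00, 3.78, 7.56, 13.33, 22.11, 32.89, 21.67, 13.44, 9.22, 0.00 cfs; ΣQ_DR = 124.0 cfs.
V = ΣQ_DR · Δt = 124.0 × 7200 s = 8.928 × 10^5 ft³.
Over A = 0.16 mi², depth = V / A = 2.40 in.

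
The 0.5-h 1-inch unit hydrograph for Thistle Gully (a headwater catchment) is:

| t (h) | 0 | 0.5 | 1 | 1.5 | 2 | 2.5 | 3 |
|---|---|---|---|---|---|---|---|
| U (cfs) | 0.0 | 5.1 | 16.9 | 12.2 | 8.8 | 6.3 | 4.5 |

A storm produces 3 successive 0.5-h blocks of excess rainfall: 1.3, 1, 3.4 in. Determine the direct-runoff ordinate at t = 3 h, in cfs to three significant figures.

Q ≈ 42.1 cfs

By discrete convolution, Q_j = Σ (P_i / 1 in) · U_{j−i}.
At t = 3 h (j=6): Q = (1.3/1)·4.5 + (1/1)·6.3 + (3.4/1)·8.8 = 42.1 cfs.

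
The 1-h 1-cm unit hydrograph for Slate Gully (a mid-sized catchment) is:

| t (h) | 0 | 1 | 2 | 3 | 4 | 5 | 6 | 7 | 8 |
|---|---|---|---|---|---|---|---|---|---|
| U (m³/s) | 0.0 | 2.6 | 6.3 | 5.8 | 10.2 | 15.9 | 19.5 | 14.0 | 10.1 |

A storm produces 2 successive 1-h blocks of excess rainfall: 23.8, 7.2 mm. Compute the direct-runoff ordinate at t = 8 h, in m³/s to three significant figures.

By discrete convolution, Q_j = Σ (P_i / 10 mm) · U_{j−i}.
At t = 8 h (j=8): Q = (23.8/10)·10.1 + (7.2/10)·14.0 = 34.1 m³/s.

Q ≈ 34.1 m³/s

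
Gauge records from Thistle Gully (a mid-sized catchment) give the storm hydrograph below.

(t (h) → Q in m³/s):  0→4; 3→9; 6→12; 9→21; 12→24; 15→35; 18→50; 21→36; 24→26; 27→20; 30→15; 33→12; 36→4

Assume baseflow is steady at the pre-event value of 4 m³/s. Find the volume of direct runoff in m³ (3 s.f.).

Direct-runoff ordinates (Q − Q_b): 0.0, 5.0, 8.0, 17.0, 20.0, 31.0, 46.0, 32.0, 22.0, 16.0, 11.0, 8.0, 0.0 m³/s.
ΣQ_DR = 216.0 m³/s.
With Δt = 3 h = 10800 s, V = ΣQ_DR · Δt = 216.0 × 10800 = 2.33 × 10^6 m³.

V ≈ 2.33 × 10^6 m³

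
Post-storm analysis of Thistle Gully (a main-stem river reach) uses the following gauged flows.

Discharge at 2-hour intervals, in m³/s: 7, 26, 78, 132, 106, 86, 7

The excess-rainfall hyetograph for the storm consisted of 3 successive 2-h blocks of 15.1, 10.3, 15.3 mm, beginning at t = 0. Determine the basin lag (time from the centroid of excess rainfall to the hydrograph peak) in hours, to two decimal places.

Centroid of excess rainfall: t_c = Σ P_i·t̄_i / ΣP_i = 3.0098 h (block centres at 1, 3, 5 h).
Hydrograph peak occurs at t = 6 h, so basin lag t_L = 6 − 3.0098 = 2.99 h.

t_L ≈ 2.99 h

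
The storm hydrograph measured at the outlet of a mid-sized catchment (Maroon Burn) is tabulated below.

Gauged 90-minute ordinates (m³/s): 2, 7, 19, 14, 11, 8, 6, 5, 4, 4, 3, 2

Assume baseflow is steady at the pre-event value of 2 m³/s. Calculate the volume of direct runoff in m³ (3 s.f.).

V ≈ 3.29 × 10^5 m³

Direct-runoff ordinates (Q − Q_b): 0.0, 5.0, 17.0, 12.0, 9.0, 6.0, 4.0, 3.0, 2.0, 2.0, 1.0, 0.0 m³/s.
ΣQ_DR = 61.00 m³/s.
With Δt = 1.5 h = 5400 s, V = ΣQ_DR · Δt = 61.00 × 5400 = 3.29 × 10^5 m³.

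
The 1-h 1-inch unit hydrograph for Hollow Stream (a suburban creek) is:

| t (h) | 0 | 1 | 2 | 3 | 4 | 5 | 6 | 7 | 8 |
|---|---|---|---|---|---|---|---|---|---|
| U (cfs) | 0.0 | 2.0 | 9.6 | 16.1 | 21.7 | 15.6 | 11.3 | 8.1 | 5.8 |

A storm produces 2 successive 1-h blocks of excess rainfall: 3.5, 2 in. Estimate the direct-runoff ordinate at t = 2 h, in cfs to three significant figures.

Q ≈ 37.6 cfs

By discrete convolution, Q_j = Σ (P_i / 1 in) · U_{j−i}.
At t = 2 h (j=2): Q = (3.5/1)·9.6 + (2/1)·2.0 = 37.6 cfs.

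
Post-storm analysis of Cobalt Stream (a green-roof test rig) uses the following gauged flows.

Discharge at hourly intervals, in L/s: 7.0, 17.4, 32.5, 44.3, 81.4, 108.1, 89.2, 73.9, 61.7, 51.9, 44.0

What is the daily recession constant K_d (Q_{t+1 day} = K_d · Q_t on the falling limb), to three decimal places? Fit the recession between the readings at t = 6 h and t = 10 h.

Between t = 6 h and t = 10 h the flow falls from 89.2 to 44.0 L/s over 4×1 h = 4 h.
Per-interval ratio K = (44.0/89.2)^(1/4) = 0.8381; K_d = K^(24/1) = 0.014.

K_d ≈ 0.014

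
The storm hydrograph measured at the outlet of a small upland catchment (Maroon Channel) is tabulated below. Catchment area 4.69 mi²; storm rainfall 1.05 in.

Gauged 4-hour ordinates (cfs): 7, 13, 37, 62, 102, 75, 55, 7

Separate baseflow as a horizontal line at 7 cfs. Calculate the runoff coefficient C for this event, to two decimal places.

C ≈ 0.38

ΣQ_DR = 302.0 cfs; V = ΣQ_DR·Δt = 4.349 × 10^6 ft³.
Runoff depth d = V / A = 0.3991 in.
C = d / P = 0.3991 / 1.05 = 0.38.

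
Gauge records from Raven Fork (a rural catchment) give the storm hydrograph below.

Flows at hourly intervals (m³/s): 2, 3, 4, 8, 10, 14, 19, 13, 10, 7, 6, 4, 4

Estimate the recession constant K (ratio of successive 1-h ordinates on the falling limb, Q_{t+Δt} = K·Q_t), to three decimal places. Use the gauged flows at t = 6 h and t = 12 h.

Using the recession-limb readings at t = 6 h and t = 12 h: Q falls from 19 to 4 m³/s over 6 intervals.
K = (Q₂/Q₁)^(1/6) = (4/19)^(1/6) = 0.771.

K ≈ 0.771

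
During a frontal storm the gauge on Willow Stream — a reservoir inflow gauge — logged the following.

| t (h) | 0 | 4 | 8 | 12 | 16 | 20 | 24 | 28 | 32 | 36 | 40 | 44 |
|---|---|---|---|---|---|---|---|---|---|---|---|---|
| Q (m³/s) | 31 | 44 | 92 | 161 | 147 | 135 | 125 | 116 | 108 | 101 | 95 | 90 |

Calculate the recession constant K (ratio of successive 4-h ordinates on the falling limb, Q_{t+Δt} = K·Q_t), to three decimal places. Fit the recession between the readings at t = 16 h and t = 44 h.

K ≈ 0.932

Using the recession-limb readings at t = 16 h and t = 44 h: Q falls from 147 to 90 m³/s over 7 intervals.
K = (Q₂/Q₁)^(1/7) = (90/147)^(1/7) = 0.932.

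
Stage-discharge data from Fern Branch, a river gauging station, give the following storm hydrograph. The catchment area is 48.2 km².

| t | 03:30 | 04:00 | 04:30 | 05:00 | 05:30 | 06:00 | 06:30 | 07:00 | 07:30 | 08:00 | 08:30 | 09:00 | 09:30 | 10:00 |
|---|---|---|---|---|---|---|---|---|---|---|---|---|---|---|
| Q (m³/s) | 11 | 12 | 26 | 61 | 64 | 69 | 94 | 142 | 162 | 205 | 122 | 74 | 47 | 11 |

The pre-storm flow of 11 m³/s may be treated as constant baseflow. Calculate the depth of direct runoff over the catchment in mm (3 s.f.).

d ≈ 35.3 mm

Direct runoff: 0.0, 1.0, 15.0, 50.0, 53.0, 58.0, 83.0, 131.0, 151.0, 194.0, 111.0, 63.0, 36.0, 0.0 m³/s; ΣQ_DR = 946.0 m³/s.
V = ΣQ_DR · Δt = 946.0 × 1800 s = 1.703 × 10^6 m³.
Over A = 48.2 km², depth = V / A = 35.3 mm.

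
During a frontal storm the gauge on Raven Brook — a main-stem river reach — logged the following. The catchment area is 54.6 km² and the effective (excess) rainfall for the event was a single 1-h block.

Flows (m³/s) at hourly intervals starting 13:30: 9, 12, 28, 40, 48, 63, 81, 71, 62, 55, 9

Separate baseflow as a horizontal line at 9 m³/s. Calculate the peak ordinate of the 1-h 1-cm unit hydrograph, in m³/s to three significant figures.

Direct runoff: 0.0, 3.0, 19.0, 31.0, 39.0, 54.0, 72.0, 62.0, 53.0, 46.0, 0.0 m³/s; ΣQ_DR = 379.0 m³/s, peak = 72.0 m³/s.
Runoff depth d = ΣQ_DR·Δt / A = 379.0 × 3600 / (54.6 km²) = 24.99 mm.
The 1-cm UH is the DRH scaled by (10 mm)/d, so U_p = 72.0 × 10/24.99 = 28.8 m³/s.

U_p ≈ 28.8 m³/s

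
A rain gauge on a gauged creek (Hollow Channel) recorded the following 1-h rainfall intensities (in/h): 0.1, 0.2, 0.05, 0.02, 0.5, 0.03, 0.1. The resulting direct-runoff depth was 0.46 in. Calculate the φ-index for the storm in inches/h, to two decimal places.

φ ≈ 0.12 in/h

Only the 2 blocks with intensity above φ contribute runoff: 0.2, 0.5 in/h.
Σ(I−φ)·Δt = d  ⇒  (0.2+0.5 − 2φ)·1 = 0.46
φ = (0.7000 − 0.46/1) / 2 = 0.12 in/h.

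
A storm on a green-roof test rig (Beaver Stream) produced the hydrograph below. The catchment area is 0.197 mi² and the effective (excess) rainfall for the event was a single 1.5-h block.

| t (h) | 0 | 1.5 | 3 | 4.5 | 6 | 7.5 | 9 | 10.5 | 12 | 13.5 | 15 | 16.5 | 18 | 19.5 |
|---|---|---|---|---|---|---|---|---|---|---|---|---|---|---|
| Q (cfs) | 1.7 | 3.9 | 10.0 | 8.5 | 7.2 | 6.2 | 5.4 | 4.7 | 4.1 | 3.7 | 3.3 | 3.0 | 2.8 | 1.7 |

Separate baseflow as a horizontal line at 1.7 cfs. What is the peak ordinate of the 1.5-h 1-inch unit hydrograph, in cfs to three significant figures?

U_p ≈ 16.6 cfs

Direct runoff: 0.0, 2.2, 8.3, 6.8, 5.5, 4.5, 3.7, 3.0, 2.4, 2.0, 1.6, 1.3, 1.1, 0.0 cfs; ΣQ_DR = 42.40 cfs, peak = 8.3 cfs.
Runoff depth d = ΣQ_DR·Δt / A = 42.40 × 5400 / (0.197 mi²) = 0.5003 in.
The 1-inch UH is the DRH scaled by (1 in)/d, so U_p = 8.3 × 1/0.5003 = 16.6 cfs.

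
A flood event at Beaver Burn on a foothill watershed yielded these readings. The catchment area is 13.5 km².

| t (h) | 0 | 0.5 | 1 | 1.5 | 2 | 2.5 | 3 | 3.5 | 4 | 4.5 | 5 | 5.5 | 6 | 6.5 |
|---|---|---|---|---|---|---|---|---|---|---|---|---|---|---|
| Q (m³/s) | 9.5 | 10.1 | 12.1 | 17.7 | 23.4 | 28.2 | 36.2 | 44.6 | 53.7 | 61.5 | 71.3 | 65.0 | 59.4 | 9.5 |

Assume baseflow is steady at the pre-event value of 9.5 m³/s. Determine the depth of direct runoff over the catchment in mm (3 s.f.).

d ≈ 49.2 mm

Direct runoff: 0.0, 0.6, 2.6, 8.2, 13.9, 18.7, 26.7, 35.1, 44.2, 52.0, 61.8, 55.5, 49.9, 0.0 m³/s; ΣQ_DR = 369.2 m³/s.
V = ΣQ_DR · Δt = 369.2 × 1800 s = 6.646 × 10^5 m³.
Over A = 13.5 km², depth = V / A = 49.2 mm.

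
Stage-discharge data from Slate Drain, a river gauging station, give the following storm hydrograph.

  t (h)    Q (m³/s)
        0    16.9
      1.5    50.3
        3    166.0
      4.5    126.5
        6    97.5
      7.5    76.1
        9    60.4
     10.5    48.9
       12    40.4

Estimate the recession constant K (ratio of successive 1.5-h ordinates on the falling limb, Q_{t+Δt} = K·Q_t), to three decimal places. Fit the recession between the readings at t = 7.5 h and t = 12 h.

Using the recession-limb readings at t = 7.5 h and t = 12 h: Q falls from 76.1 to 40.4 m³/s over 3 intervals.
K = (Q₂/Q₁)^(1/3) = (40.4/76.1)^(1/3) = 0.810.

K ≈ 0.810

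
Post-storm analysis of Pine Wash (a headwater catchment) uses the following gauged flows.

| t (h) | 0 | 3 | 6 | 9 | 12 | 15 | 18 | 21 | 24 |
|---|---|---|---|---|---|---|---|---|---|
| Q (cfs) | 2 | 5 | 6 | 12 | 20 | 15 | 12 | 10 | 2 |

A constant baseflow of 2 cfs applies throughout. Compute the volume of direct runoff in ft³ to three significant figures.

V ≈ 7.13 × 10^5 ft³

Direct-runoff ordinates (Q − Q_b): 0.0, 3.0, 4.0, 10.0, 18.0, 13.0, 10.0, 8.0, 0.0 cfs.
ΣQ_DR = 66.00 cfs.
With Δt = 3 h = 10800 s, V = ΣQ_DR · Δt = 66.00 × 10800 = 7.13 × 10^5 ft³.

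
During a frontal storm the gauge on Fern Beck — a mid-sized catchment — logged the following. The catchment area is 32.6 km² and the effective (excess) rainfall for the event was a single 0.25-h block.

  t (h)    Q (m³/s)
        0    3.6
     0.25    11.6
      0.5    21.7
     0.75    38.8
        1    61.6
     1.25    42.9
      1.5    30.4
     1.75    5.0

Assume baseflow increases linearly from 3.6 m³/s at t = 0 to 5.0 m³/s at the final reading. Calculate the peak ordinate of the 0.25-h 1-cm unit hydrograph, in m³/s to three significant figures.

Direct runoff: 0.00, 7.80, 17.70, 34.60, 57.20, 38.30, 25.60, 0.00 m³/s; ΣQ_DR = 181.2 m³/s, peak = 57.20 m³/s.
Runoff depth d = ΣQ_DR·Δt / A = 181.2 × 900 / (32.6 km²) = 5.002 mm.
The 1-cm UH is the DRH scaled by (10 mm)/d, so U_p = 57.20 × 10/5.002 = 114 m³/s.

U_p ≈ 114 m³/s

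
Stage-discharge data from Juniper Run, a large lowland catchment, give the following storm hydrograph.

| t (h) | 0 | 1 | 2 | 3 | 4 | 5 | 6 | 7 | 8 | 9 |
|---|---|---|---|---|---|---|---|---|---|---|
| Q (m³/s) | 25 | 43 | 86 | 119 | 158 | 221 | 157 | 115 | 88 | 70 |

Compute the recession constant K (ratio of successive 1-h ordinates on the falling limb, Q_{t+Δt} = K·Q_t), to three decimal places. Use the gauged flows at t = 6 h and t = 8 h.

K ≈ 0.749

Using the recession-limb readings at t = 6 h and t = 8 h: Q falls from 157 to 88 m³/s over 2 intervals.
K = (Q₂/Q₁)^(1/2) = (88/157)^(1/2) = 0.749.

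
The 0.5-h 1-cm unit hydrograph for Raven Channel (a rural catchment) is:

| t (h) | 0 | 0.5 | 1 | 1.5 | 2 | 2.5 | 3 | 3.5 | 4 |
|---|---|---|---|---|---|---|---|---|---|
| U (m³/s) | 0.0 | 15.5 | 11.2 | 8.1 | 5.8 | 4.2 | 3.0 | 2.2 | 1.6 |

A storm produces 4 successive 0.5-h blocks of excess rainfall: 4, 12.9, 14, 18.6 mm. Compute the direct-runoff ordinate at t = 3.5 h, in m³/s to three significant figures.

Q ≈ 21.4 m³/s

By discrete convolution, Q_j = Σ (P_i / 10 mm) · U_{j−i}.
At t = 3.5 h (j=7): Q = (4/10)·2.2 + (12.9/10)·3.0 + (14/10)·4.2 + (18.6/10)·5.8 = 21.4 m³/s.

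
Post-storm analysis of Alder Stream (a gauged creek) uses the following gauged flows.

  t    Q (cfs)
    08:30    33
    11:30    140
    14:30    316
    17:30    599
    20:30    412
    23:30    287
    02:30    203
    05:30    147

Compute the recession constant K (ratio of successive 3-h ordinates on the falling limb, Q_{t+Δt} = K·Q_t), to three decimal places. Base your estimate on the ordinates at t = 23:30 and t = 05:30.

K ≈ 0.716

Using the recession-limb readings at t = 23:30 and t = 05:30: Q falls from 287 to 147 cfs over 2 intervals.
K = (Q₂/Q₁)^(1/2) = (147/287)^(1/2) = 0.716.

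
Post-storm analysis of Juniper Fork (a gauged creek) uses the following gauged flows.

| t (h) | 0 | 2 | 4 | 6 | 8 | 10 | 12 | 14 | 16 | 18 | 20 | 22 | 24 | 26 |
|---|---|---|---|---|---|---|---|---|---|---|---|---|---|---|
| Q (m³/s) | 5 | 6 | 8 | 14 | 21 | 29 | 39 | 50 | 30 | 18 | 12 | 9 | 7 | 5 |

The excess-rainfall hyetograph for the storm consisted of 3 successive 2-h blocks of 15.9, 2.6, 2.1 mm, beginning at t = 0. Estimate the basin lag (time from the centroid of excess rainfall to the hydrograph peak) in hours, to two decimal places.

Centroid of excess rainfall: t_c = Σ P_i·t̄_i / ΣP_i = 1.6602 h (block centres at 1, 3, 5 h).
Hydrograph peak occurs at t = 14 h, so basin lag t_L = 14 − 1.6602 = 12.34 h.

t_L ≈ 12.34 h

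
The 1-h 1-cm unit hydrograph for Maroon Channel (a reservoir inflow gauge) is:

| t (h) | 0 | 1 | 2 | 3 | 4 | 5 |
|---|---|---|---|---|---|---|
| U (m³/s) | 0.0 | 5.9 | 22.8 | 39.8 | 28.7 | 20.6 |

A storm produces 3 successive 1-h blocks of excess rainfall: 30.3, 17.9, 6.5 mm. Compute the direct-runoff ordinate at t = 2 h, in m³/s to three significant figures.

By discrete convolution, Q_j = Σ (P_i / 10 mm) · U_{j−i}.
At t = 2 h (j=2): Q = (30.3/10)·22.8 + (17.9/10)·5.9 + (6.5/10)·0.0 = 79.6 m³/s.

Q ≈ 79.6 m³/s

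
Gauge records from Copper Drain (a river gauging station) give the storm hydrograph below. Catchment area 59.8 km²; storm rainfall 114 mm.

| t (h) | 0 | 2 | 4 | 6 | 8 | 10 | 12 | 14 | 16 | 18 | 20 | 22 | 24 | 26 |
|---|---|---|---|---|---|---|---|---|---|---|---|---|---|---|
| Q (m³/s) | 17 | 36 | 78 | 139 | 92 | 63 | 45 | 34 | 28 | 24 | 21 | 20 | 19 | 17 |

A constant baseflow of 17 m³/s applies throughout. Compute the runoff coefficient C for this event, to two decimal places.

C ≈ 0.42

ΣQ_DR = 395.0 m³/s; V = ΣQ_DR·Δt = 2.844 × 10^6 m³.
Runoff depth d = V / A = 47.56 mm.
C = d / P = 47.56 / 114 = 0.42.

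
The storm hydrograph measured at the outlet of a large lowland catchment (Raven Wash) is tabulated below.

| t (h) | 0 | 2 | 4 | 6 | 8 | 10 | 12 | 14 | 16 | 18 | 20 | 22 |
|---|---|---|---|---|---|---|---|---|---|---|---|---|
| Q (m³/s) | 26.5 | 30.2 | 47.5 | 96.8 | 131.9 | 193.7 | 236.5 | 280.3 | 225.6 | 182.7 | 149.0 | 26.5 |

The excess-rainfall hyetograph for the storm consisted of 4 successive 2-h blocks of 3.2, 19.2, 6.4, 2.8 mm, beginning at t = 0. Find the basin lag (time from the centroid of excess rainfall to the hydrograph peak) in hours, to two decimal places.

t_L ≈ 10.44 h

Centroid of excess rainfall: t_c = Σ P_i·t̄_i / ΣP_i = 3.5570 h (block centres at 1, 3, 5, 7 h).
Hydrograph peak occurs at t = 14 h, so basin lag t_L = 14 − 3.5570 = 10.44 h.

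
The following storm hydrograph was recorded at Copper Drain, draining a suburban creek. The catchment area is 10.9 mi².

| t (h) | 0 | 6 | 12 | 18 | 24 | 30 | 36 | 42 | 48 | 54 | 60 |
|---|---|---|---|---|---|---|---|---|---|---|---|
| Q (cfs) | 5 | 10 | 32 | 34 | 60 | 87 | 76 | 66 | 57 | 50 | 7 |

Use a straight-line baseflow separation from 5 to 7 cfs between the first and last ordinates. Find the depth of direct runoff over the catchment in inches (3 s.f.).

Direct runoff: 0.00, 4.80, 26.60, 28.40, 54.20, 81.00, 69.80, 59.60, 50.40, 43.20, 0.00 cfs; ΣQ_DR = 418.0 cfs.
V = ΣQ_DR · Δt = 418.0 × 21600 s = 9.029 × 10^6 ft³.
Over A = 10.9 mi², depth = V / A = 0.357 in.

d ≈ 0.357 in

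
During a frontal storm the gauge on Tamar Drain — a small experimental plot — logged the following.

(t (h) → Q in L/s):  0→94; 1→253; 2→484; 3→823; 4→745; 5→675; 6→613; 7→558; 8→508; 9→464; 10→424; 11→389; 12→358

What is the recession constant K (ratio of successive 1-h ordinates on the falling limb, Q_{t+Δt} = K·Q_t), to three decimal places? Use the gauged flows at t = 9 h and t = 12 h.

K ≈ 0.917

Using the recession-limb readings at t = 9 h and t = 12 h: Q falls from 464 to 358 L/s over 3 intervals.
K = (Q₂/Q₁)^(1/3) = (358/464)^(1/3) = 0.917.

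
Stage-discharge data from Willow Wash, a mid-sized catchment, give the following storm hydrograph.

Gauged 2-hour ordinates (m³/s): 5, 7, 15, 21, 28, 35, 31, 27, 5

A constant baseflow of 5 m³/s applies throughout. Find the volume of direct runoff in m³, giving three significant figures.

Direct-runoff ordinates (Q − Q_b): 0.0, 2.0, 10.0, 16.0, 23.0, 30.0, 26.0, 22.0, 0.0 m³/s.
ΣQ_DR = 129.0 m³/s.
With Δt = 2 h = 7200 s, V = ΣQ_DR · Δt = 129.0 × 7200 = 9.29 × 10^5 m³.

V ≈ 9.29 × 10^5 m³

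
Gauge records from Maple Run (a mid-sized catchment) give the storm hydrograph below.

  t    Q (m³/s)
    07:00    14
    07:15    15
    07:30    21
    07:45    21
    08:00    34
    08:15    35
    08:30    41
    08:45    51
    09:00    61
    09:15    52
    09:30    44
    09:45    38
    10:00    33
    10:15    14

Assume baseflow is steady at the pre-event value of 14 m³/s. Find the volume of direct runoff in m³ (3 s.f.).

Direct-runoff ordinates (Q − Q_b): 0.0, 1.0, 7.0, 7.0, 20.0, 21.0, 27.0, 37.0, 47.0, 38.0, 30.0, 24.0, 19.0, 0.0 m³/s.
ΣQ_DR = 278.0 m³/s.
With Δt = 0.25 h = 900 s, V = ΣQ_DR · Δt = 278.0 × 900 = 2.50 × 10^5 m³.

V ≈ 2.50 × 10^5 m³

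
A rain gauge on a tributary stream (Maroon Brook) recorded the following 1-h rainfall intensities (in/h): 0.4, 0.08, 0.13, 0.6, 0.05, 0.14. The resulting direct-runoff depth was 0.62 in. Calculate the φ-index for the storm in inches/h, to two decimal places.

Only the 2 blocks with intensity above φ contribute runoff: 0.4, 0.6 in/h.
Σ(I−φ)·Δt = d  ⇒  (0.4+0.6 − 2φ)·1 = 0.62
φ = (1.000 − 0.62/1) / 2 = 0.19 in/h.

φ ≈ 0.19 in/h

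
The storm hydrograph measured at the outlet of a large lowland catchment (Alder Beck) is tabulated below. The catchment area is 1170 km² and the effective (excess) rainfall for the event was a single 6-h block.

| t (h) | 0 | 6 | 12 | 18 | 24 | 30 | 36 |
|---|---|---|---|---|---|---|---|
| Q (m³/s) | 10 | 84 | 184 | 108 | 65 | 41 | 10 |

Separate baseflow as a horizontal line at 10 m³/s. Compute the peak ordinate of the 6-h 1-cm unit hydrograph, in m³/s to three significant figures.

Direct runoff: 0.0, 74.0, 174.0, 98.0, 55.0, 31.0, 0.0 m³/s; ΣQ_DR = 432.0 m³/s, peak = 174.0 m³/s.
Runoff depth d = ΣQ_DR·Δt / A = 432.0 × 21600 / (1170 km²) = 7.975 mm.
The 1-cm UH is the DRH scaled by (10 mm)/d, so U_p = 174.0 × 10/7.975 = 218 m³/s.

U_p ≈ 218 m³/s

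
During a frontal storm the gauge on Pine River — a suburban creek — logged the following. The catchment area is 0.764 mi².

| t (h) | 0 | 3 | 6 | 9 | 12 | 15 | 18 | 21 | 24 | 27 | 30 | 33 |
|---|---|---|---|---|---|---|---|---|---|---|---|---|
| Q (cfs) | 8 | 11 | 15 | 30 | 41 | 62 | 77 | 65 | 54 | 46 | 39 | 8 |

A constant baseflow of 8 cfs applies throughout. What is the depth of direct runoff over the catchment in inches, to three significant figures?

Direct runoff: 0.0, 3.0, 7.0, 22.0, 33.0, 54.0, 69.0, 57.0, 46.0, 38.0, 31.0, 0.0 cfs; ΣQ_DR = 360.0 cfs.
V = ΣQ_DR · Δt = 360.0 × 10800 s = 3.888 × 10^6 ft³.
Over A = 0.764 mi², depth = V / A = 2.19 in.

d ≈ 2.19 in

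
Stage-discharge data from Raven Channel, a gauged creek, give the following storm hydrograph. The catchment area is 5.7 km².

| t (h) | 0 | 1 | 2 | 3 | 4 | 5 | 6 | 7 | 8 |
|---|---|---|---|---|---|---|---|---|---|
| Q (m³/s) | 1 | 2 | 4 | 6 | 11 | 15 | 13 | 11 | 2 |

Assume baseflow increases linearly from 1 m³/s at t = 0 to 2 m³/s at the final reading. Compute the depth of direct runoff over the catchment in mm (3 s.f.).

d ≈ 32.5 mm

Direct runoff: 0.00, 0.88, 2.75, 4.62, 9.50, 13.38, 11.25, 9.12, 0.00 m³/s; ΣQ_DR = 51.50 m³/s.
V = ΣQ_DR · Δt = 51.50 × 3600 s = 1.854 × 10^5 m³.
Over A = 5.7 km², depth = V / A = 32.5 mm.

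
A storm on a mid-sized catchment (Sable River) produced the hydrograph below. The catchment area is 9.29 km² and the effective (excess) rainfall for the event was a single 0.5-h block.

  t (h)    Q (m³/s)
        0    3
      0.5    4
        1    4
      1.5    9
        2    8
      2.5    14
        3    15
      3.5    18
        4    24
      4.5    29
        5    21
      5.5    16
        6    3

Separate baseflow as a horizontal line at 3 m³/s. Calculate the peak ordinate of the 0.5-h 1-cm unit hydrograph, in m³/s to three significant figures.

U_p ≈ 10.4 m³/s

Direct runoff: 0.0, 1.0, 1.0, 6.0, 5.0, 11.0, 12.0, 15.0, 21.0, 26.0, 18.0, 13.0, 0.0 m³/s; ΣQ_DR = 129.0 m³/s, peak = 26.0 m³/s.
Runoff depth d = ΣQ_DR·Δt / A = 129.0 × 1800 / (9.29 km²) = 24.99 mm.
The 1-cm UH is the DRH scaled by (10 mm)/d, so U_p = 26.0 × 10/24.99 = 10.4 m³/s.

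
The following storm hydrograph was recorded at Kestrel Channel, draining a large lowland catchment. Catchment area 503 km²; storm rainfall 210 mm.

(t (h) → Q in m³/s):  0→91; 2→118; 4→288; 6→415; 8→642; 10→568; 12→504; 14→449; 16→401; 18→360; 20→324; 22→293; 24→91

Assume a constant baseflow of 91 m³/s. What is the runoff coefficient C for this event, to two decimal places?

ΣQ_DR = 3361 m³/s; V = ΣQ_DR·Δt = 2.420 × 10^7 m³.
Runoff depth d = V / A = 48.11 mm.
C = d / P = 48.11 / 210 = 0.23.

C ≈ 0.23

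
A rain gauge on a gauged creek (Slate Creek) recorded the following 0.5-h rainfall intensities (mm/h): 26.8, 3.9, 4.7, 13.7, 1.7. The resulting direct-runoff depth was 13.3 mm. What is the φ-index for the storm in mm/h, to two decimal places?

φ ≈ 6.95 mm/h

Only the 2 blocks with intensity above φ contribute runoff: 26.8, 13.7 mm/h.
Σ(I−φ)·Δt = d  ⇒  (26.8+13.7 − 2φ)·0.5 = 13.3
φ = (40.50 − 13.3/0.5) / 2 = 6.95 mm/h.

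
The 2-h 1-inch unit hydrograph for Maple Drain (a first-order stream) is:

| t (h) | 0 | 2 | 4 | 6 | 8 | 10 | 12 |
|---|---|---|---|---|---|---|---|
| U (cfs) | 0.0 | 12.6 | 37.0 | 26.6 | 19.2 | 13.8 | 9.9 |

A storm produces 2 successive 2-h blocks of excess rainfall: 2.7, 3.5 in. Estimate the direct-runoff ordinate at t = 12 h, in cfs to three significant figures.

Q ≈ 75.0 cfs

By discrete convolution, Q_j = Σ (P_i / 1 in) · U_{j−i}.
At t = 12 h (j=6): Q = (2.7/1)·9.9 + (3.5/1)·13.8 = 75.0 cfs.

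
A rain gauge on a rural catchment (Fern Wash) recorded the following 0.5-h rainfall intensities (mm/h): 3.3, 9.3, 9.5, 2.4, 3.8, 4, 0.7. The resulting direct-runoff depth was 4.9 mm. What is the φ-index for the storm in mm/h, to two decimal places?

Only the 2 blocks with intensity above φ contribute runoff: 9.3, 9.5 mm/h.
Σ(I−φ)·Δt = d  ⇒  (9.3+9.5 − 2φ)·0.5 = 4.9
φ = (18.80 − 4.9/0.5) / 2 = 4.50 mm/h.

φ ≈ 4.50 mm/h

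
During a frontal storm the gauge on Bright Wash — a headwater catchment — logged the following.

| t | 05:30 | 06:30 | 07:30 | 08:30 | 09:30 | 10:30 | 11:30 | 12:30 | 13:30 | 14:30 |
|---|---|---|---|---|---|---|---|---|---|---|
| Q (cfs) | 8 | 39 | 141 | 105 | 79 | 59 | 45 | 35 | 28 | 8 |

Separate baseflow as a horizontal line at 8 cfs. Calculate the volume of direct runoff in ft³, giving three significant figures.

Direct-runoff ordinates (Q − Q_b): 0.0, 31.0, 133.0, 97.0, 71.0, 51.0, 37.0, 27.0, 20.0, 0.0 cfs.
ΣQ_DR = 467.0 cfs.
With Δt = 1 h = 3600 s, V = ΣQ_DR · Δt = 467.0 × 3600 = 1.68 × 10^6 ft³.

V ≈ 1.68 × 10^6 ft³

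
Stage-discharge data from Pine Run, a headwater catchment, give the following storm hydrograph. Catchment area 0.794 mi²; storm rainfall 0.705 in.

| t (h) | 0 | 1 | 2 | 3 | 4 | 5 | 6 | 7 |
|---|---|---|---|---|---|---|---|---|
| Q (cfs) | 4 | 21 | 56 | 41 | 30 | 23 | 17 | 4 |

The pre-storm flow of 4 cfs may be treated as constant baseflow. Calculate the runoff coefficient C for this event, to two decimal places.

C ≈ 0.45

ΣQ_DR = 164.0 cfs; V = ΣQ_DR·Δt = 5.904 × 10^5 ft³.
Runoff depth d = V / A = 0.3201 in.
C = d / P = 0.3201 / 0.705 = 0.45.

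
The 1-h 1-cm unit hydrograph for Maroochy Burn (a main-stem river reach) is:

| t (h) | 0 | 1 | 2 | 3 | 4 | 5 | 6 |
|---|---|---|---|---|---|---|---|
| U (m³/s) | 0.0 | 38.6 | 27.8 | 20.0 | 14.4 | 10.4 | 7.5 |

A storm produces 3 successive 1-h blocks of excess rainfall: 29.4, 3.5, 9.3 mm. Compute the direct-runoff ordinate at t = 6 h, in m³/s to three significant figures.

Q ≈ 39.1 m³/s

By discrete convolution, Q_j = Σ (P_i / 10 mm) · U_{j−i}.
At t = 6 h (j=6): Q = (29.4/10)·7.5 + (3.5/10)·10.4 + (9.3/10)·14.4 = 39.1 m³/s.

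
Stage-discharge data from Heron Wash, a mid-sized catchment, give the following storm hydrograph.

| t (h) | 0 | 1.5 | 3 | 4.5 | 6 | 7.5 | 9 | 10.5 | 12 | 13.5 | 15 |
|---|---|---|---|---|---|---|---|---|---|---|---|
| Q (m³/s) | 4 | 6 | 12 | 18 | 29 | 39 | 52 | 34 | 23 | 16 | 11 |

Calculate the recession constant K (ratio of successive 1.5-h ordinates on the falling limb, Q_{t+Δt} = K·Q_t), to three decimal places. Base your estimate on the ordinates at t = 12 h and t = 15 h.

K ≈ 0.692

Using the recession-limb readings at t = 12 h and t = 15 h: Q falls from 23 to 11 m³/s over 2 intervals.
K = (Q₂/Q₁)^(1/2) = (11/23)^(1/2) = 0.692.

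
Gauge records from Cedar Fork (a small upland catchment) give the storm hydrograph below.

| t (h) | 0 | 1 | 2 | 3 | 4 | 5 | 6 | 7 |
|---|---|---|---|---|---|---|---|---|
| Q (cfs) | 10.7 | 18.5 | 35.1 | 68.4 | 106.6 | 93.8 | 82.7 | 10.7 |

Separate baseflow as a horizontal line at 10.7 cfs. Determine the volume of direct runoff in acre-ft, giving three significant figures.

Direct-runoff ordinates (Q − Q_b): 0.0, 7.8, 24.4, 57.7, 95.9, 83.1, 72.0, 0.0 cfs.
ΣQ_DR = 340.9 cfs.
With Δt = 1 h = 3600 s, V = ΣQ_DR · Δt = 340.9 × 3600 = 1.23 × 10^6 ft³ = 28.2 acre-ft.

V ≈ 28.2 acre-ft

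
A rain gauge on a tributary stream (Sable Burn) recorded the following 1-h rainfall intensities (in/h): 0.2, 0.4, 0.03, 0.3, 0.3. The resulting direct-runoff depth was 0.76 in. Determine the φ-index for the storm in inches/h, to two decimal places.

Only the 4 blocks with intensity above φ contribute runoff: 0.2, 0.4, 0.3, 0.3 in/h.
Σ(I−φ)·Δt = d  ⇒  (0.2+0.4+0.3+0.3 − 4φ)·1 = 0.76
φ = (1.200 − 0.76/1) / 4 = 0.11 in/h.

φ ≈ 0.11 in/h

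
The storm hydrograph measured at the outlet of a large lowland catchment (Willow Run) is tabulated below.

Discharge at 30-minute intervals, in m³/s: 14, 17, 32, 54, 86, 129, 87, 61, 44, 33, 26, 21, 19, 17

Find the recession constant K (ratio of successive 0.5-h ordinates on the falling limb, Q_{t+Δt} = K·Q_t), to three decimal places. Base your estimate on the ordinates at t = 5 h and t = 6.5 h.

K ≈ 0.868

Using the recession-limb readings at t = 5 h and t = 6.5 h: Q falls from 26 to 17 m³/s over 3 intervals.
K = (Q₂/Q₁)^(1/3) = (17/26)^(1/3) = 0.868.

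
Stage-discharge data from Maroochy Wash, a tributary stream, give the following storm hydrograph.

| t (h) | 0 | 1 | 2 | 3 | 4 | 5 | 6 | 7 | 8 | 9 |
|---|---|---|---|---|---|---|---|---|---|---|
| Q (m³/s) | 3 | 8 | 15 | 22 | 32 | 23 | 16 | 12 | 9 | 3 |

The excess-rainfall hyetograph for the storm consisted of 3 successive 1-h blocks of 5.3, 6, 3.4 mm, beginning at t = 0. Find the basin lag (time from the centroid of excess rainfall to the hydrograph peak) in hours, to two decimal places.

t_L ≈ 2.63 h

Centroid of excess rainfall: t_c = Σ P_i·t̄_i / ΣP_i = 1.3707 h (block centres at 0.5, 1.5, 2.5 h).
Hydrograph peak occurs at t = 4 h, so basin lag t_L = 4 − 1.3707 = 2.63 h.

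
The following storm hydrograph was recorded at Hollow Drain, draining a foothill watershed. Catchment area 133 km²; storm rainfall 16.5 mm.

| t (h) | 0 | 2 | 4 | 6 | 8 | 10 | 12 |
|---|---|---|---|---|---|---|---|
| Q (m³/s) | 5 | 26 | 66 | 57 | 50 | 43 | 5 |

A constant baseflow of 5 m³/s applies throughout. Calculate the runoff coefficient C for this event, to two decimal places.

C ≈ 0.71

ΣQ_DR = 217.0 m³/s; V = ΣQ_DR·Δt = 1.562 × 10^6 m³.
Runoff depth d = V / A = 11.75 mm.
C = d / P = 11.75 / 16.5 = 0.71.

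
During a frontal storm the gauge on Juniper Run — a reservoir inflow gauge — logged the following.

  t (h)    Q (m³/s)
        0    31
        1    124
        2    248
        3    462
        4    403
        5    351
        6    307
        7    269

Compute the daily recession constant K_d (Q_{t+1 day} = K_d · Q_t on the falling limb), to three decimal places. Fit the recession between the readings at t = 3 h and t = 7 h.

K_d ≈ 0.039

Between t = 3 h and t = 7 h the flow falls from 462 to 269 m³/s over 4×1 h = 4 h.
Per-interval ratio K = (269/462)^(1/4) = 0.8735; K_d = K^(24/1) = 0.039.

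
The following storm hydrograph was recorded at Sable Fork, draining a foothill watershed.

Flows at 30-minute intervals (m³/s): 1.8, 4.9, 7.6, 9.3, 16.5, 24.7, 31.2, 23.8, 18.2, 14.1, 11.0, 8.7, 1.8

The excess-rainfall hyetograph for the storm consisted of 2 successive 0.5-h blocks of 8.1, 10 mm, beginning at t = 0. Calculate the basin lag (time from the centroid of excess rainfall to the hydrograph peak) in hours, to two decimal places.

Centroid of excess rainfall: t_c = Σ P_i·t̄_i / ΣP_i = 0.5262 h (block centres at 0.25, 0.75 h).
Hydrograph peak occurs at t = 3 h, so basin lag t_L = 3 − 0.5262 = 2.47 h.

t_L ≈ 2.47 h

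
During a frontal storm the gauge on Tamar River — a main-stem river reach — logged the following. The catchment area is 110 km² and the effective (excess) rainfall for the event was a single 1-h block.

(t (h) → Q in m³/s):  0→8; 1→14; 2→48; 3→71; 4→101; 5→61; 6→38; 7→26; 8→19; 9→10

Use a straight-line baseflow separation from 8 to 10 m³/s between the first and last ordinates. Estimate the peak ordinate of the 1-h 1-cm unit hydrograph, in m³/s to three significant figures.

U_p ≈ 92.0 m³/s

Direct runoff: 0.00, 5.78, 39.56, 62.33, 92.11, 51.89, 28.67, 16.44, 9.22, 0.00 m³/s; ΣQ_DR = 306.0 m³/s, peak = 92.11 m³/s.
Runoff depth d = ΣQ_DR·Δt / A = 306.0 × 3600 / (110 km²) = 10.01 mm.
The 1-cm UH is the DRH scaled by (10 mm)/d, so U_p = 92.11 × 10/10.01 = 92.0 m³/s.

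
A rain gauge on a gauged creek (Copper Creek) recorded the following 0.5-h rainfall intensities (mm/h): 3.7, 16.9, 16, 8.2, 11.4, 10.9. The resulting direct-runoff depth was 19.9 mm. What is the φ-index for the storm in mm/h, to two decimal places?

φ ≈ 4.72 mm/h

Only the 5 blocks with intensity above φ contribute runoff: 16.9, 16, 8.2, 11.4, 10.9 mm/h.
Σ(I−φ)·Δt = d  ⇒  (16.9+16+8.2+11.4+10.9 − 5φ)·0.5 = 19.9
φ = (63.40 − 19.9/0.5) / 5 = 4.72 mm/h.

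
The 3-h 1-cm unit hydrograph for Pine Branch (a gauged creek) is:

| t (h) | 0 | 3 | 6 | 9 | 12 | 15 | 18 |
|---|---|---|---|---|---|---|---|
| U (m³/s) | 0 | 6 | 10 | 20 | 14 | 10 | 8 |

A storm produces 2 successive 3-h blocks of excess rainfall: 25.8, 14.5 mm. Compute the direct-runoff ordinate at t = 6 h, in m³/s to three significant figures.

By discrete convolution, Q_j = Σ (P_i / 10 mm) · U_{j−i}.
At t = 6 h (j=2): Q = (25.8/10)·10 + (14.5/10)·6 = 34.5 m³/s.

Q ≈ 34.5 m³/s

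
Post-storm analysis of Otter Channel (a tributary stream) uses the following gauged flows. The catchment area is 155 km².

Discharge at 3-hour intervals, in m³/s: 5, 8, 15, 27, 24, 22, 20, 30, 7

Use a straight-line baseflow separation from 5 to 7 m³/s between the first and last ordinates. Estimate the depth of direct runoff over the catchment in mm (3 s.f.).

d ≈ 7.25 mm

Direct runoff: 0.00, 2.75, 9.50, 21.25, 18.00, 15.75, 13.50, 23.25, 0.00 m³/s; ΣQ_DR = 104.0 m³/s.
V = ΣQ_DR · Δt = 104.0 × 10800 s = 1.123 × 10^6 m³.
Over A = 155 km², depth = V / A = 7.25 mm.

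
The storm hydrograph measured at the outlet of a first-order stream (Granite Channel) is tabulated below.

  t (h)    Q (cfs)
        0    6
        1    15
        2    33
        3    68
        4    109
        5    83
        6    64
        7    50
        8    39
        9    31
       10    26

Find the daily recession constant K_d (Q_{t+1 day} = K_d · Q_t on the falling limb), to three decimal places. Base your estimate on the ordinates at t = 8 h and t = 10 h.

Between t = 8 h and t = 10 h the flow falls from 39 to 26 cfs over 2×1 h = 2 h.
Per-interval ratio K = (26/39)^(1/2) = 0.8165; K_d = K^(24/1) = 0.008.

K_d ≈ 0.008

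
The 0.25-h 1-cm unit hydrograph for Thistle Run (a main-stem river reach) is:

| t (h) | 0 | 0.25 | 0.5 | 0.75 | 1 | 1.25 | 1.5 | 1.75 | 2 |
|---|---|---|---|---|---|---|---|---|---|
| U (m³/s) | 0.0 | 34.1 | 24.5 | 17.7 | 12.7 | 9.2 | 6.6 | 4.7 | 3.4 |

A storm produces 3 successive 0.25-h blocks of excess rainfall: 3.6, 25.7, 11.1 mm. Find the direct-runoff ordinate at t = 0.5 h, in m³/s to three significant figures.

By discrete convolution, Q_j = Σ (P_i / 10 mm) · U_{j−i}.
At t = 0.5 h (j=2): Q = (3.6/10)·24.5 + (25.7/10)·34.1 + (11.1/10)·0.0 = 96.5 m³/s.

Q ≈ 96.5 m³/s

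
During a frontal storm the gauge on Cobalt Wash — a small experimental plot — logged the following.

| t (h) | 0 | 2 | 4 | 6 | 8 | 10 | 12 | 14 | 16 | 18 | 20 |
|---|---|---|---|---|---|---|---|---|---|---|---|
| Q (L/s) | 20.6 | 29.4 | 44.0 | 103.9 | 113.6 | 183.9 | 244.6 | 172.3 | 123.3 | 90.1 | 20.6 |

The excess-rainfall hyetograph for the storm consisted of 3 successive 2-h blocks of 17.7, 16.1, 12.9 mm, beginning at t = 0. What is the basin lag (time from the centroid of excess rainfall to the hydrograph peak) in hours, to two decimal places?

t_L ≈ 9.21 h

Centroid of excess rainfall: t_c = Σ P_i·t̄_i / ΣP_i = 2.7944 h (block centres at 1, 3, 5 h).
Hydrograph peak occurs at t = 12 h, so basin lag t_L = 12 − 2.7944 = 9.21 h.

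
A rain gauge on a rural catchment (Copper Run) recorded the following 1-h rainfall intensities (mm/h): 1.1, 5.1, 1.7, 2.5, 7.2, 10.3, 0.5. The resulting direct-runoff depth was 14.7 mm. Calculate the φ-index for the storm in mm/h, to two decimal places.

Only the 3 blocks with intensity above φ contribute runoff: 5.1, 7.2, 10.3 mm/h.
Σ(I−φ)·Δt = d  ⇒  (5.1+7.2+10.3 − 3φ)·1 = 14.7
φ = (22.60 − 14.7/1) / 3 = 2.63 mm/h.

φ ≈ 2.63 mm/h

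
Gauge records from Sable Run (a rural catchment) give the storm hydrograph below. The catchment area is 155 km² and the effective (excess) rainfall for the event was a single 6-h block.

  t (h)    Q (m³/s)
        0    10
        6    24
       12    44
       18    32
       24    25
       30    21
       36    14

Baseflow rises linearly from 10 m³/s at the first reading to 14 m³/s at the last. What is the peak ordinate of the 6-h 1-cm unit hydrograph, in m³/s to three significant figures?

Direct runoff: 0.00, 13.33, 32.67, 20.00, 12.33, 7.67, 0.00 m³/s; ΣQ_DR = 86.00 m³/s, peak = 32.67 m³/s.
Runoff depth d = ΣQ_DR·Δt / A = 86.00 × 21600 / (155 km²) = 11.98 mm.
The 1-cm UH is the DRH scaled by (10 mm)/d, so U_p = 32.67 × 10/11.98 = 27.3 m³/s.

U_p ≈ 27.3 m³/s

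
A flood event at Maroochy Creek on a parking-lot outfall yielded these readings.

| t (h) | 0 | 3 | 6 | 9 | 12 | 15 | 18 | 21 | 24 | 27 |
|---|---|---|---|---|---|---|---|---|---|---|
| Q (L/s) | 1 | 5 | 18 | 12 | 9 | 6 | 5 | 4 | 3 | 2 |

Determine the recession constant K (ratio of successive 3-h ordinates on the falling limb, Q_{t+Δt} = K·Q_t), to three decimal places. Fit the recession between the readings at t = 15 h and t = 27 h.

K ≈ 0.760

Using the recession-limb readings at t = 15 h and t = 27 h: Q falls from 6 to 2 L/s over 4 intervals.
K = (Q₂/Q₁)^(1/4) = (2/6)^(1/4) = 0.760.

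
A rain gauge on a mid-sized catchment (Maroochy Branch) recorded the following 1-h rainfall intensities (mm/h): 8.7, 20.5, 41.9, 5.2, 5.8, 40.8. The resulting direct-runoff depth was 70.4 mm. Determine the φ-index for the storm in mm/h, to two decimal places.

φ ≈ 10.93 mm/h

Only the 3 blocks with intensity above φ contribute runoff: 20.5, 41.9, 40.8 mm/h.
Σ(I−φ)·Δt = d  ⇒  (20.5+41.9+40.8 − 3φ)·1 = 70.4
φ = (103.2 − 70.4/1) / 3 = 10.93 mm/h.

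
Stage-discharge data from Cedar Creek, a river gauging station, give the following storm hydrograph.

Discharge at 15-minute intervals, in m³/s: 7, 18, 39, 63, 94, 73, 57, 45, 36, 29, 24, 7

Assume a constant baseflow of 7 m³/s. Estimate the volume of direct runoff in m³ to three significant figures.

V ≈ 3.67 × 10^5 m³

Direct-runoff ordinates (Q − Q_b): 0.0, 11.0, 32.0, 56.0, 87.0, 66.0, 50.0, 38.0, 29.0, 22.0, 17.0, 0.0 m³/s.
ΣQ_DR = 408.0 m³/s.
With Δt = 0.25 h = 900 s, V = ΣQ_DR · Δt = 408.0 × 900 = 3.67 × 10^5 m³.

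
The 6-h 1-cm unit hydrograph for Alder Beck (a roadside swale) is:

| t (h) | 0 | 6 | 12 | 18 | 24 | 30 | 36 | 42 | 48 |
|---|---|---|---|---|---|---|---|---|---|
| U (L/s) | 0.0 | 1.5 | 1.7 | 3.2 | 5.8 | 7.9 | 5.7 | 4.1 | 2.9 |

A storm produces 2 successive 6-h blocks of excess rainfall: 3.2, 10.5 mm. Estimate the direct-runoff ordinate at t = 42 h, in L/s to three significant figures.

Q ≈ 7.30 L/s

By discrete convolution, Q_j = Σ (P_i / 10 mm) · U_{j−i}.
At t = 42 h (j=7): Q = (3.2/10)·4.1 + (10.5/10)·5.7 = 7.30 L/s.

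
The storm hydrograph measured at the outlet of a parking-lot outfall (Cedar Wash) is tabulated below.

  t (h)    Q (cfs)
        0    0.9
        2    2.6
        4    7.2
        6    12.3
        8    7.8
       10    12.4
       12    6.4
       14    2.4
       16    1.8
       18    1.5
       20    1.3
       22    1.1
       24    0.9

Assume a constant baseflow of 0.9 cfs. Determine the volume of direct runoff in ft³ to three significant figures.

V ≈ 3.38 × 10^5 ft³

Direct-runoff ordinates (Q − Q_b): 0.0, 1.7, 6.3, 11.4, 6.9, 11.5, 5.5, 1.5, 0.9, 0.6, 0.4, 0.2, 0.0 cfs.
ΣQ_DR = 46.90 cfs.
With Δt = 2 h = 7200 s, V = ΣQ_DR · Δt = 46.90 × 7200 = 3.38 × 10^5 ft³.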